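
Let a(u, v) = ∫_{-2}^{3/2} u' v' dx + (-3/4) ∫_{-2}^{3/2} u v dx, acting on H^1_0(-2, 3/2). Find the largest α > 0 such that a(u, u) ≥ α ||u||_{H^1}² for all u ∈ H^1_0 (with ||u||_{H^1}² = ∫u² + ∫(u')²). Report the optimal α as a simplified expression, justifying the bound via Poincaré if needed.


α = (-147 + 16*π^2)/(4*(4*π^2 + 49))

Coercivity of a(·,·) on H^1_0(-2, 3/2) means a(u, u) ≥ α ||u||_{H^1}² for every u ∈ H^1_0.
The interval has length L = 7/2, and Poincaré/coercivity depend only on L. Here a(u, u) = ∫(u')² + (-3/4)·∫u².
Here c = -3/4 < 0 with |c| < (π/L)² = 4*π^2/49, so coercivity still holds. The condition a(u,u) ≥ α||u||_{H^1}² reads (1−α)∫(u')² ≥ (α−c)∫u². Any admissible α is ≤ 1 (rapidly oscillating u have ∫u²/∫(u')² → 0), and α = 1 would force 0 ≥ (1−c)∫u², impossible since c < 1; so 1−α > 0. By the sharp Poincaré inequality on H^1_0 of an interval of length L, ∫(u')² ≥ (π/L)²∫u² with equality for the first sine mode sin(π(x−x₀)/L) (x₀ the left endpoint), so the inequality holds for all u iff (1−α)(π/L)² ≥ α − c, i.e. α ≤ ((π/L)² + c)/((π/L)² + 1) = (1 + c(L/π)²)/(1 + (L/π)²). (Direct route, valid since c ≤ 0: Poincaré gives c∫u² ≥ c(L/π)²∫(u')², so a(u,u) ≥ (1 + c(L/π)²)∫(u')², while ||u||_{H^1}² ≤ (1 + (L/π)²)∫(u')²; dividing yields the same α.) With (π/L)² = 4*π^2/49 and c = -3/4, the largest admissible constant is α = ((π/L)² + c)/((π/L)² + 1).
Simplifying, α = (-147 + 16*π^2)/(4*(4*π^2 + 49)).


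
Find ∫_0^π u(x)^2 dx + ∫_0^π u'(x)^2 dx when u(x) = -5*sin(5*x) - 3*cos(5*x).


||u||_{H^1(0,π)}^2 = 442*π

u'(x) = 15*sin(5*x) - 25*cos(5*x).
Expand u² and (u')² and integrate term by term on (0, π), using: for integers n ≥ 1, ∫_0^π sin²(nx) dx = ∫_0^π cos²(nx) dx = π/2; for n ≠ n', ∫_0^π sin(nx)sin(n'x) dx = ∫_0^π cos(nx)cos(n'x) dx = 0; and by product-to-sum, ∫_0^π sin(nx)cos(n'x) dx = ½∫_0^π [sin((n+n')x) + sin((n−n')x)] dx, which is 0 when n+n' is even and 2n/(n²−n'²) when n+n' is odd (it need not vanish on (0, π)).
  u² squared terms: (-5)²·∫sin(5x)² dx = 25·π/2 = 25*π/2;  (-3)²·∫cos(5x)² dx = 9·π/2 = 9*π/2.
  u² cross terms: 2·(-5)·(-3)·∫sin(5x)·cos(5x) dx = 30·(0) = 0.
  So ∫_0^π u² dx = 25*π/2 + 9*π/2 + 0 = 17*π.
  (u')² squared terms: (-25)²·∫cos(5x)² dx = 625·π/2 = 625*π/2;  (15)²·∫sin(5x)² dx = 225·π/2 = 225*π/2.
  (u')² cross terms: 2·(-25)·(15)·∫cos(5x)·sin(5x) dx = -750·(0) = 0.
  So ∫_0^π (u')² dx = 625*π/2 + 225*π/2 + 0 = 425*π.
||u||_{H^1}^2 = (17*π) + (425*π) = 442*π.


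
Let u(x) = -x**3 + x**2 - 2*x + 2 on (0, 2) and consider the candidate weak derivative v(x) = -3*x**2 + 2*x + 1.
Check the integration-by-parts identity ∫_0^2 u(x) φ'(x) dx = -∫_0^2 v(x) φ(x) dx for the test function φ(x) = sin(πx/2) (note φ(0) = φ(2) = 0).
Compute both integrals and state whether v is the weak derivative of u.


LHS = -96/π^3 + 24/π, RHS = -96/π^3 + 12/π. No, v is not the weak derivative of u.

u(x) = -x**3 + x**2 - 2*x + 2, classical derivative u'(x) = -3*x**2 + 2*x - 2.
φ(x) = sin(πx/2), so φ'(x) = π*cos(π*x/2)/2.
Note φ(0) = φ(2) = 0, so the boundary term u·φ vanishes.
LHS = ∫_0^2 u(x) φ'(x) dx = ∫_0^2 (-π*x^3*cos(π*x/2)/2 + π*x^2*cos(π*x/2)/2 - π*x*cos(π*x/2) + π*cos(π*x/2)) dx. Term by term:
  ∫_0^2 π*cos(π*x/2) dx = 0;  ∫_0^2 π*x^2*cos(π*x/2)/2 dx = -8/π;  ∫_0^2 -π*x*cos(π*x/2) dx = 8/π;
  ∫_0^2 -π*x^3*cos(π*x/2)/2 dx = -96/π^3 + 24/π.
Sum: 0 − 8/π + 8/π + -96/π^3 + 24/π = -96/π^3 + 24/π.
So LHS = -96/π^3 + 24/π.
∫_0^2 v(x) φ(x) dx = ∫_0^2 (-3*x^2*sin(π*x/2) + 2*x*sin(π*x/2) + sin(π*x/2)) dx. Term by term:
  ∫_0^2 -3*x^2*sin(π*x/2) dx = -24/π + 96/π^3;  ∫_0^2 2*x*sin(π*x/2) dx = 8/π;  ∫_0^2 sin(π*x/2) dx = 4/π.
Sum: -24/π + 96/π^3 + 8/π + 4/π = -12/π + 96/π^3.
So RHS = -∫_0^2 v(x) φ(x) dx = -96/π^3 + 12/π.
LHS − RHS = 12/π ≠ 0, so the identity fails.
(For a valid weak derivative the identity must hold for EVERY test function, in particular this one. The failure shows v is NOT the weak derivative of u.)
Correct weak derivative would be u'(x) = -3*x**2 + 2*x - 2.


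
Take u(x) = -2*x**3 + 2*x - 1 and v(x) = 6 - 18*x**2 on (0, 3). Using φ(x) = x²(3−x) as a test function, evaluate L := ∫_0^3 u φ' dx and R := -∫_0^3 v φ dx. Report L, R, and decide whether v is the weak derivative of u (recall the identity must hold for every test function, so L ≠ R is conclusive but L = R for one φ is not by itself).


LHS = 1323/10, RHS = 3969/10. No, v is not the weak derivative of u.

u(x) = -2*x**3 + 2*x - 1, classical derivative u'(x) = 2 - 6*x**2.
φ(x) = x²(3−x), so φ'(x) = 3*x*(2 - x).
Note φ(0) = φ(3) = 0, so the boundary term u·φ vanishes.
LHS = ∫_0^3 u(x) φ'(x) dx = ∫_0^3 (6*x^5 - 12*x^4 - 6*x^3 + 15*x^2 - 6*x) dx. Term by term:
  ∫_0^3 6*x^5 dx = 729;  ∫_0^3 -12*x^4 dx = -2916/5;  ∫_0^3 -6*x^3 dx = -243/2;
  ∫_0^3 15*x^2 dx = 135;  ∫_0^3 -6*x dx = -27.
Sum: 729 − 2916/5 − 243/2 + 135 − 27 = 1323/10.
So LHS = 1323/10.
∫_0^3 v(x) φ(x) dx = ∫_0^3 (18*x^5 - 54*x^4 - 6*x^3 + 18*x^2) dx. Term by term:
  ∫_0^3 18*x^5 dx = 2187;  ∫_0^3 -54*x^4 dx = -13122/5;  ∫_0^3 -6*x^3 dx = -243/2;
  ∫_0^3 18*x^2 dx = 162.
Sum: 2187 − 13122/5 − 243/2 + 162 = -3969/10.
So RHS = -∫_0^3 v(x) φ(x) dx = 3969/10.
LHS − RHS = -1323/5 ≠ 0, so the identity fails.
(For a valid weak derivative the identity must hold for EVERY test function, in particular this one. The failure shows v is NOT the weak derivative of u.)
Correct weak derivative would be u'(x) = 2 - 6*x**2.


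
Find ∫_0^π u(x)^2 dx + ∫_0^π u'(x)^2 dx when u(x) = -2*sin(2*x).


||u||_{H^1(0,π)}^2 = 10*π

u'(x) = -4*cos(2*x).
Expand u² and (u')² and integrate term by term on (0, π), using: for integers n ≥ 1, ∫_0^π sin²(nx) dx = ∫_0^π cos²(nx) dx = π/2; for n ≠ n', ∫_0^π sin(nx)sin(n'x) dx = ∫_0^π cos(nx)cos(n'x) dx = 0; and by product-to-sum, ∫_0^π sin(nx)cos(n'x) dx = ½∫_0^π [sin((n+n')x) + sin((n−n')x)] dx, which is 0 when n+n' is even and 2n/(n²−n'²) when n+n' is odd (it need not vanish on (0, π)).
  u² squared terms: (-2)²·∫sin(2x)² dx = 4·π/2 = 2*π.
  So ∫_0^π u² dx = 2*π.
  (u')² squared terms: (-4)²·∫cos(2x)² dx = 16·π/2 = 8*π.
  So ∫_0^π (u')² dx = 8*π.
||u||_{H^1}^2 = (2*π) + (8*π) = 10*π.


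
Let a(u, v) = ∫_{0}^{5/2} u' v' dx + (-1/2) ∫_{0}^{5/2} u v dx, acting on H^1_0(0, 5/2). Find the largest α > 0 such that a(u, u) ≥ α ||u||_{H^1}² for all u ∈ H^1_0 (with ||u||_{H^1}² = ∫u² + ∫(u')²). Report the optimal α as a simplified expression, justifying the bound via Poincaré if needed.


α = (-25 + 8*π^2)/(2*(25 + 4*π^2))

Coercivity of a(·,·) on H^1_0(0, 5/2) means a(u, u) ≥ α ||u||_{H^1}² for every u ∈ H^1_0.
The interval has length L = 5/2, and Poincaré/coercivity depend only on L. Here a(u, u) = ∫(u')² + (-1/2)·∫u².
Here c = -1/2 < 0 with |c| < (π/L)² = 4*π^2/25, so coercivity still holds. The condition a(u,u) ≥ α||u||_{H^1}² reads (1−α)∫(u')² ≥ (α−c)∫u². Any admissible α is ≤ 1 (rapidly oscillating u have ∫u²/∫(u')² → 0), and α = 1 would force 0 ≥ (1−c)∫u², impossible since c < 1; so 1−α > 0. By the sharp Poincaré inequality on H^1_0 of an interval of length L, ∫(u')² ≥ (π/L)²∫u² with equality for the first sine mode sin(π(x−x₀)/L) (x₀ the left endpoint), so the inequality holds for all u iff (1−α)(π/L)² ≥ α − c, i.e. α ≤ ((π/L)² + c)/((π/L)² + 1) = (1 + c(L/π)²)/(1 + (L/π)²). (Direct route, valid since c ≤ 0: Poincaré gives c∫u² ≥ c(L/π)²∫(u')², so a(u,u) ≥ (1 + c(L/π)²)∫(u')², while ||u||_{H^1}² ≤ (1 + (L/π)²)∫(u')²; dividing yields the same α.) With (π/L)² = 4*π^2/25 and c = -1/2, the largest admissible constant is α = ((π/L)² + c)/((π/L)² + 1).
Simplifying, α = (-25 + 8*π^2)/(2*(25 + 4*π^2)).


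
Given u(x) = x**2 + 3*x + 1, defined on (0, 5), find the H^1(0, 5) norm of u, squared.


||u||_{H^1}^2 = 4925/2

The H^1 norm (squared) on an interval (0, L) is
  ||u||_{H^1}^2 = ∫_0^L u(x)^2 dx + ∫_0^L u'(x)^2 dx.
Compute u'(x) = 2*x + 3.
Then u(x)^2 = x**4 + 6*x**3 + 11*x**2 + 6*x + 1 and u'(x)^2 = 4*x**2 + 12*x + 9.
Integrate each monomial from 0 to 5 using ∫_0^5 c·x^n dx = c·5^(n+1)/(n+1):
  ∫_0^5 u(x)^2 dx = ∫_0^5 (x^4 + 6*x^3 + 11*x^2 + 6*x + 1) dx. Term by term:
    ∫_0^5 x^4 dx = 625;  ∫_0^5 6*x^3 dx = 1875/2;  ∫_0^5 11*x^2 dx = 1375/3;
    ∫_0^5 6*x dx = 75;  ∫_0^5 1 dx = 5.
  Sum: 625 + 1875/2 + 1375/3 + 75 + 5 = 12605/6.
  ∫_0^5 u'(x)^2 dx = ∫_0^5 (4*x^2 + 12*x + 9) dx. Term by term:
    ∫_0^5 4*x^2 dx = 500/3;  ∫_0^5 12*x dx = 150;  ∫_0^5 9 dx = 45.
  Sum: 500/3 + 150 + 45 = 1085/3.
Adding: ||u||_{H^1}^2 = 12605/6 + 1085/3 = 4925/2.


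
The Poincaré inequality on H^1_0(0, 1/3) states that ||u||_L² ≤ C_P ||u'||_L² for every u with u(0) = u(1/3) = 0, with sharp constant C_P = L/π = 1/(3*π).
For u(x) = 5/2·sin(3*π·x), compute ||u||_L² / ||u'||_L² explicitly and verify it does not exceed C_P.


||u||_L² / ||u'||_L² = 1/(3*π) = C_P.

u(x) = 5/2·sin(3*π·x), so u'(x) = 15*π*cos(3*π*x)/2.
Writing u(x) = A·sin(kπx/L) with A = 5/2 and k = 1, use ∫_0^L sin²(kπx/L) dx = L/2 and ∫_0^L cos²(kπx/L) dx = L/2.
u² = 25/4·sin²(3*π·x) and (u')² = 225*π^2/4·cos²(3*π·x), and each of sin², cos² integrates to L/2 = 1/6 over (0, 1/3).
∫_0^1/3 u² dx = 25/24, so ||u||_L² = 5*sqrt(6)/12.
∫_0^1/3 (u')² dx = 75*π^2/8, so ||u'||_L² = 5*sqrt(6)*π/4.
Ratio ||u||_L² / ||u'||_L² = 1/(3*π).
Sharp Poincaré constant on H^1_0(0, 1/3) is C_P = L/π = 1/(3*π), achieved by sin(3*π·x).
This is the k = 1 eigenfunction (up to amplitude), so the ratio equals the sharp Poincaré constant exactly.


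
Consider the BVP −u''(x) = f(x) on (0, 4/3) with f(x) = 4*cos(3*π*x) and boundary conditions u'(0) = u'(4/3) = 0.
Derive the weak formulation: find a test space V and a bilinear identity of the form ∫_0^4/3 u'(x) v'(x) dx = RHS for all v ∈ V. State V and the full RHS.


V = H^1(0, 4/3) (no boundary constraint on v; u is determined up to an additive constant); weak form: ∫_0^4/3 u'v' dx = ∫_0^4/3 (4*cos(3*π*x)) v dx for all v ∈ V.

Multiply both sides by a test function v and integrate from 0 to 4/3:
  ∫_0^4/3 −u''(x) v(x) dx = ∫_0^4/3 f(x) v(x) dx.
Integrate the LHS by parts once:
  ∫_0^4/3 −u'' v dx = −[u'(x) v(x)]_0^4/3 + ∫_0^4/3 u'(x) v'(x) dx.
Thus ∫_0^4/3 u'(x) v'(x) dx = ∫_0^4/3 f(x) v(x) dx + [u'(x) v(x)]_0^4/3.
Choose V so that boundary terms are either known or forced to vanish.
u has homogeneous Neumann: u'(0) = u'(4/3) = 0. So [u' v]_0^4/3 = 0·v(4/3) − 0·v(0) = 0 for any v; take V = H^1(0, 4/3).
Weak formulation: find u (satisfying any essential BC) such that ∫_0^4/3 u'(x) v'(x) dx = ∫_0^4/3 f v dx for all v ∈ V (homogeneous Neumann, so boundary terms vanish).
Substituting f(x) = 4*cos(3*π*x), the right-hand side is ∫_0^4/3 (4*cos(3*π*x)) v dx.
Compatibility check (pure Neumann): taking v ≡ 1 ∈ V gives 0 = ∫_0^4/3 f dx + (0) − (0), i.e. ∫_0^4/3 f dx must equal u'(0) − u'(4/3) = 0. Indeed ∫_0^4/3 (4*cos(3*π*x)) dx = 0, so the data are compatible. The solution is then unique only up to an additive constant (fix it e.g. by requiring ∫_0^4/3 u dx = 0).


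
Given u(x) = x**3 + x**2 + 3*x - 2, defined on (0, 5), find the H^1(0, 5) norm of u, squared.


||u||_{H^1}^2 = 1249355/42

The H^1 norm (squared) on an interval (0, L) is
  ||u||_{H^1}^2 = ∫_0^L u(x)^2 dx + ∫_0^L u'(x)^2 dx.
Compute u'(x) = 3*x**2 + 2*x + 3.
Then u(x)^2 = x**6 + 2*x**5 + 7*x**4 + 2*x**3 + 5*x**2 - 12*x + 4 and u'(x)^2 = 9*x**4 + 12*x**3 + 22*x**2 + 12*x + 9.
Integrate each monomial from 0 to 5 using ∫_0^5 c·x^n dx = c·5^(n+1)/(n+1):
  ∫_0^5 u(x)^2 dx = ∫_0^5 (x^6 + 2*x^5 + 7*x^4 + 2*x^3 + 5*x^2 - 12*x + 4) dx. Term by term:
    ∫_0^5 x^6 dx = 78125/7;  ∫_0^5 2*x^5 dx = 15625/3;  ∫_0^5 7*x^4 dx = 4375;
    ∫_0^5 2*x^3 dx = 625/2;  ∫_0^5 5*x^2 dx = 625/3;  ∫_0^5 -12*x dx = -150;
    ∫_0^5 4 dx = 20.
  Sum: 78125/7 + 15625/3 + 4375 + 625/2 + 625/3 − 150 + 20 = 887665/42.
  ∫_0^5 u'(x)^2 dx = ∫_0^5 (9*x^4 + 12*x^3 + 22*x^2 + 12*x + 9) dx. Term by term:
    ∫_0^5 9*x^4 dx = 5625;  ∫_0^5 12*x^3 dx = 1875;  ∫_0^5 22*x^2 dx = 2750/3;
    ∫_0^5 12*x dx = 150;  ∫_0^5 9 dx = 45.
  Sum: 5625 + 1875 + 2750/3 + 150 + 45 = 25835/3.
Adding: ||u||_{H^1}^2 = 887665/42 + 25835/3 = 1249355/42.


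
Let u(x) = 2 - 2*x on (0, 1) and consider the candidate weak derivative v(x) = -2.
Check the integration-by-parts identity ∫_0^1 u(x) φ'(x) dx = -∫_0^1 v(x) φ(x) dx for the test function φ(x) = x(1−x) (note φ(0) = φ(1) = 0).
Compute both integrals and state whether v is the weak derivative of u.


LHS = 1/3, RHS = 1/3. Yes, v = u' weakly.

u(x) = 2 - 2*x, classical derivative u'(x) = -2.
φ(x) = x(1−x), so φ'(x) = 1 - 2*x.
Note φ(0) = φ(1) = 0, so the boundary term u·φ vanishes.
LHS = ∫_0^1 u(x) φ'(x) dx = ∫_0^1 (4*x^2 - 6*x + 2) dx. Term by term:
  ∫_0^1 4*x^2 dx = 4/3;  ∫_0^1 -6*x dx = -3;  ∫_0^1 2 dx = 2.
Sum: 4/3 − 3 + 2 = 1/3.
So LHS = 1/3.
∫_0^1 v(x) φ(x) dx = ∫_0^1 (2*x^2 - 2*x) dx. Term by term:
  ∫_0^1 2*x^2 dx = 2/3;  ∫_0^1 -2*x dx = -1.
Sum: 2/3 − 1 = -1/3.
So RHS = -∫_0^1 v(x) φ(x) dx = 1/3.
LHS = RHS, so the identity holds for this test φ.
Moreover u is smooth here and v(x) = u'(x) = -2 pointwise, so the identity holds for every test function. Hence v is the weak derivative of u.


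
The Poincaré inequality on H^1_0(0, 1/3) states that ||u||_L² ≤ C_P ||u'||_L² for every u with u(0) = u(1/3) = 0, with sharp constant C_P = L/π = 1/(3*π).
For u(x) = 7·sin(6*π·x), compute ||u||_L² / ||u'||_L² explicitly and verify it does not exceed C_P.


||u||_L² / ||u'||_L² = 1/(6*π) < C_P = 1/(3*π).

u(x) = 7·sin(6*π·x), so u'(x) = 42*π*cos(6*π*x).
Writing u(x) = A·sin(kπx/L) with A = 7 and k = 2, use ∫_0^L sin²(kπx/L) dx = L/2 and ∫_0^L cos²(kπx/L) dx = L/2.
u² = 49·sin²(6*π·x) and (u')² = 1764*π^2·cos²(6*π·x), and each of sin², cos² integrates to L/2 = 1/6 over (0, 1/3).
∫_0^1/3 u² dx = 49/6, so ||u||_L² = 7*sqrt(6)/6.
∫_0^1/3 (u')² dx = 294*π^2, so ||u'||_L² = 7*sqrt(6)*π.
Ratio ||u||_L² / ||u'||_L² = 1/(6*π).
Sharp Poincaré constant on H^1_0(0, 1/3) is C_P = L/π = 1/(3*π), achieved by sin(3*π·x).
This is the k = 2 harmonic; the ratio L/(kπ) is strictly less than C_P = L/π, consistent with the sharp inequality ||u||_L² ≤ C_P ||u'||_L².


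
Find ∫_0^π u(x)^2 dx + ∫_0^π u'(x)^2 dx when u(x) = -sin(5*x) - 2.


||u||_{H^1(0,π)}^2 = 8/5 + 17*π

u'(x) = -5*cos(5*x).
Expand u² and (u')² and integrate term by term on (0, π), using: for integers n ≥ 1, ∫_0^π sin²(nx) dx = ∫_0^π cos²(nx) dx = π/2; for n ≠ n', ∫_0^π sin(nx)sin(n'x) dx = ∫_0^π cos(nx)cos(n'x) dx = 0; and by product-to-sum, ∫_0^π sin(nx)cos(n'x) dx = ½∫_0^π [sin((n+n')x) + sin((n−n')x)] dx, which is 0 when n+n' is even and 2n/(n²−n'²) when n+n' is odd (it need not vanish on (0, π)). For the constant mode: ∫_0^π 1 dx = π, ∫_0^π cos(nx) dx = 0, ∫_0^π sin(nx) dx = (1−(−1)^n)/n.
  u² squared terms: (-2)²·∫1 dx = 4·π = 4*π;  (-1)²·∫sin(5x)² dx = 1·π/2 = π/2.
  u² cross terms: 2·(-2)·(-1)·∫1·sin(5x) dx = 4·(2/5) = 8/5.
  So ∫_0^π u² dx = 4*π + π/2 + 8/5 = 8/5 + 9*π/2.
  (u')² squared terms: (-5)²·∫cos(5x)² dx = 25·π/2 = 25*π/2.
  So ∫_0^π (u')² dx = 25*π/2.
||u||_{H^1}^2 = (8/5 + 9*π/2) + (25*π/2) = 8/5 + 17*π.


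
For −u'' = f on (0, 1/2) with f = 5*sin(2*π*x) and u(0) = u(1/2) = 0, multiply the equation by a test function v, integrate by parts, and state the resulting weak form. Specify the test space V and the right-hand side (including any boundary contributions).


V = H^1_0(0, 1/2) (so v(0) = v(1/2) = 0); weak form: ∫_0^1/2 u'v' dx = ∫_0^1/2 (5*sin(2*π*x)) v dx for all v ∈ V.

Multiply both sides by a test function v and integrate from 0 to 1/2:
  ∫_0^1/2 −u''(x) v(x) dx = ∫_0^1/2 f(x) v(x) dx.
Integrate the LHS by parts once:
  ∫_0^1/2 −u'' v dx = −[u'(x) v(x)]_0^1/2 + ∫_0^1/2 u'(x) v'(x) dx.
Thus ∫_0^1/2 u'(x) v'(x) dx = ∫_0^1/2 f(x) v(x) dx + [u'(x) v(x)]_0^1/2.
Choose V so that boundary terms are either known or forced to vanish.
u is Dirichlet: u(0) = u(1/2) = 0. Let V = H^1_0(0, 1/2); then v(0) = v(1/2) = 0, and [u' v]_0^1/2 = 0.
Weak formulation: find u (satisfying any essential BC) such that ∫_0^1/2 u'(x) v'(x) dx = ∫_0^1/2 f v dx for all v ∈ V.
Substituting f(x) = 5*sin(2*π*x), the right-hand side is ∫_0^1/2 (5*sin(2*π*x)) v dx.


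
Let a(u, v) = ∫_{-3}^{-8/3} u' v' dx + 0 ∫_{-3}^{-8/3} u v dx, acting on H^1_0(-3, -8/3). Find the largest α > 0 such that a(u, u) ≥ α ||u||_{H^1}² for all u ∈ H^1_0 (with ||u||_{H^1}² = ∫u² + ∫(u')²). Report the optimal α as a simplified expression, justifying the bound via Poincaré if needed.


α = 9*π^2/(1 + 9*π^2)

Coercivity of a(·,·) on H^1_0(-3, -8/3) means a(u, u) ≥ α ||u||_{H^1}² for every u ∈ H^1_0.
The interval has length L = 1/3, and Poincaré/coercivity depend only on L. Here a(u, u) = ∫(u')² + (0)·∫u².
Here c = 0, so a(u,u) = ∫(u')² alone. The condition a(u,u) ≥ α||u||_{H^1}² reads (1−α)∫(u')² ≥ (α−c)∫u². Any admissible α is ≤ 1 (rapidly oscillating u have ∫u²/∫(u')² → 0), and α = 1 would force 0 ≥ (1−c)∫u², impossible since c < 1; so 1−α > 0. By the sharp Poincaré inequality on H^1_0 of an interval of length L, ∫(u')² ≥ (π/L)²∫u² with equality for the first sine mode sin(π(x−x₀)/L) (x₀ the left endpoint), so the inequality holds for all u iff (1−α)(π/L)² ≥ α − c, i.e. α ≤ ((π/L)² + c)/((π/L)² + 1) = (1 + c(L/π)²)/(1 + (L/π)²). (Direct route, valid since c ≤ 0: Poincaré gives c∫u² ≥ c(L/π)²∫(u')², so a(u,u) ≥ (1 + c(L/π)²)∫(u')², while ||u||_{H^1}² ≤ (1 + (L/π)²)∫(u')²; dividing yields the same α.) With (π/L)² = 9*π^2 and c = 0, the largest admissible constant is α = ((π/L)² + c)/((π/L)² + 1).
Simplifying, α = 9*π^2/(1 + 9*π^2).


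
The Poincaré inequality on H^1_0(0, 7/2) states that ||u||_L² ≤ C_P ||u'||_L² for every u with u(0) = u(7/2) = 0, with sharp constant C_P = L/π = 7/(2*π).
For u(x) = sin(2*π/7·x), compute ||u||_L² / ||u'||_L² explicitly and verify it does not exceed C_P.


||u||_L² / ||u'||_L² = 7/(2*π) = C_P.

u(x) = sin(2*π/7·x), so u'(x) = 2*π*cos(2*π*x/7)/7.
Writing u(x) = A·sin(kπx/L) with A = 1 and k = 1, use ∫_0^L sin²(kπx/L) dx = L/2 and ∫_0^L cos²(kπx/L) dx = L/2.
u² = 1·sin²(2*π/7·x) and (u')² = 4*π^2/49·cos²(2*π/7·x), and each of sin², cos² integrates to L/2 = 7/4 over (0, 7/2).
∫_0^7/2 u² dx = 7/4, so ||u||_L² = sqrt(7)/2.
∫_0^7/2 (u')² dx = π^2/7, so ||u'||_L² = sqrt(7)*π/7.
Ratio ||u||_L² / ||u'||_L² = 7/(2*π).
Sharp Poincaré constant on H^1_0(0, 7/2) is C_P = L/π = 7/(2*π), achieved by sin(2*π/7·x).
This is the k = 1 eigenfunction (up to amplitude), so the ratio equals the sharp Poincaré constant exactly.


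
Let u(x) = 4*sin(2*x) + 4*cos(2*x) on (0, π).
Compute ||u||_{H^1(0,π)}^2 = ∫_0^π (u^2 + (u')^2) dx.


||u||_{H^1(0,π)}^2 = 80*π

u'(x) = -8*sin(2*x) + 8*cos(2*x).
Expand u² and (u')² and integrate term by term on (0, π), using: for integers n ≥ 1, ∫_0^π sin²(nx) dx = ∫_0^π cos²(nx) dx = π/2; for n ≠ n', ∫_0^π sin(nx)sin(n'x) dx = ∫_0^π cos(nx)cos(n'x) dx = 0; and by product-to-sum, ∫_0^π sin(nx)cos(n'x) dx = ½∫_0^π [sin((n+n')x) + sin((n−n')x)] dx, which is 0 when n+n' is even and 2n/(n²−n'²) when n+n' is odd (it need not vanish on (0, π)).
  u² squared terms: (4)²·∫cos(2x)² dx = 16·π/2 = 8*π;  (4)²·∫sin(2x)² dx = 16·π/2 = 8*π.
  u² cross terms: 2·(4)·(4)·∫cos(2x)·sin(2x) dx = 32·(0) = 0.
  So ∫_0^π u² dx = 8*π + 8*π + 0 = 16*π.
  (u')² squared terms: (-8)²·∫sin(2x)² dx = 64·π/2 = 32*π;  (8)²·∫cos(2x)² dx = 64·π/2 = 32*π.
  (u')² cross terms: 2·(-8)·(8)·∫sin(2x)·cos(2x) dx = -128·(0) = 0.
  So ∫_0^π (u')² dx = 32*π + 32*π + 0 = 64*π.
||u||_{H^1}^2 = (16*π) + (64*π) = 80*π.


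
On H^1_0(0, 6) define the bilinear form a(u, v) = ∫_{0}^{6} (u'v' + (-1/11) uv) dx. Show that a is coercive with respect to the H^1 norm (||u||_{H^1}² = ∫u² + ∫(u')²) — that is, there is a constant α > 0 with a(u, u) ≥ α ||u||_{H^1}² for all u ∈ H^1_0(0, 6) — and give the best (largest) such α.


α = (-36/11 + π^2)/(π^2 + 36)

Coercivity of a(·,·) on H^1_0(0, 6) means a(u, u) ≥ α ||u||_{H^1}² for every u ∈ H^1_0.
The interval has length L = 6, and Poincaré/coercivity depend only on L. Here a(u, u) = ∫(u')² + (-1/11)·∫u².
Here c = -1/11 < 0 with |c| < (π/L)² = π^2/36, so coercivity still holds. The condition a(u,u) ≥ α||u||_{H^1}² reads (1−α)∫(u')² ≥ (α−c)∫u². Any admissible α is ≤ 1 (rapidly oscillating u have ∫u²/∫(u')² → 0), and α = 1 would force 0 ≥ (1−c)∫u², impossible since c < 1; so 1−α > 0. By the sharp Poincaré inequality on H^1_0 of an interval of length L, ∫(u')² ≥ (π/L)²∫u² with equality for the first sine mode sin(π(x−x₀)/L) (x₀ the left endpoint), so the inequality holds for all u iff (1−α)(π/L)² ≥ α − c, i.e. α ≤ ((π/L)² + c)/((π/L)² + 1) = (1 + c(L/π)²)/(1 + (L/π)²). (Direct route, valid since c ≤ 0: Poincaré gives c∫u² ≥ c(L/π)²∫(u')², so a(u,u) ≥ (1 + c(L/π)²)∫(u')², while ||u||_{H^1}² ≤ (1 + (L/π)²)∫(u')²; dividing yields the same α.) With (π/L)² = π^2/36 and c = -1/11, the largest admissible constant is α = ((π/L)² + c)/((π/L)² + 1).
Simplifying, α = (-36/11 + π^2)/(π^2 + 36).


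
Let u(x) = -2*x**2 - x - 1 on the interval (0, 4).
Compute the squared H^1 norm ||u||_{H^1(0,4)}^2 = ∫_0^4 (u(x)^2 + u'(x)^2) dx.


||u||_{H^1}^2 = 8056/5

The H^1 norm (squared) on an interval (0, L) is
  ||u||_{H^1}^2 = ∫_0^L u(x)^2 dx + ∫_0^L u'(x)^2 dx.
Compute u'(x) = -4*x - 1.
Then u(x)^2 = 4*x**4 + 4*x**3 + 5*x**2 + 2*x + 1 and u'(x)^2 = 16*x**2 + 8*x + 1.
Integrate each monomial from 0 to 4 using ∫_0^4 c·x^n dx = c·4^(n+1)/(n+1):
  ∫_0^4 u(x)^2 dx = ∫_0^4 (4*x^4 + 4*x^3 + 5*x^2 + 2*x + 1) dx. Term by term:
    ∫_0^4 4*x^4 dx = 4096/5;  ∫_0^4 4*x^3 dx = 256;  ∫_0^4 5*x^2 dx = 320/3;
    ∫_0^4 2*x dx = 16;  ∫_0^4 1 dx = 4.
  Sum: 4096/5 + 256 + 320/3 + 16 + 4 = 18028/15.
  ∫_0^4 u'(x)^2 dx = ∫_0^4 (16*x^2 + 8*x + 1) dx. Term by term:
    ∫_0^4 16*x^2 dx = 1024/3;  ∫_0^4 8*x dx = 64;  ∫_0^4 1 dx = 4.
  Sum: 1024/3 + 64 + 4 = 1228/3.
Adding: ||u||_{H^1}^2 = 18028/15 + 1228/3 = 8056/5.


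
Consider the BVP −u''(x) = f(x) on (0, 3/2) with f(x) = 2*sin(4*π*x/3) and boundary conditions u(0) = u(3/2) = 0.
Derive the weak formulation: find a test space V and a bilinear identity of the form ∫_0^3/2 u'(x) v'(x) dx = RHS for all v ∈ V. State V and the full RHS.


V = H^1_0(0, 3/2) (so v(0) = v(3/2) = 0); weak form: ∫_0^3/2 u'v' dx = ∫_0^3/2 (2*sin(4*π*x/3)) v dx for all v ∈ V.

Multiply both sides by a test function v and integrate from 0 to 3/2:
  ∫_0^3/2 −u''(x) v(x) dx = ∫_0^3/2 f(x) v(x) dx.
Integrate the LHS by parts once:
  ∫_0^3/2 −u'' v dx = −[u'(x) v(x)]_0^3/2 + ∫_0^3/2 u'(x) v'(x) dx.
Thus ∫_0^3/2 u'(x) v'(x) dx = ∫_0^3/2 f(x) v(x) dx + [u'(x) v(x)]_0^3/2.
Choose V so that boundary terms are either known or forced to vanish.
u is Dirichlet: u(0) = u(3/2) = 0. Let V = H^1_0(0, 3/2); then v(0) = v(3/2) = 0, and [u' v]_0^3/2 = 0.
Weak formulation: find u (satisfying any essential BC) such that ∫_0^3/2 u'(x) v'(x) dx = ∫_0^3/2 f v dx for all v ∈ V.
Substituting f(x) = 2*sin(4*π*x/3), the right-hand side is ∫_0^3/2 (2*sin(4*π*x/3)) v dx.


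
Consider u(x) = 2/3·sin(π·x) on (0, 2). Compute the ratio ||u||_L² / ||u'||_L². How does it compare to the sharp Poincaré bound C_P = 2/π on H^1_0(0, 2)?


||u||_L² / ||u'||_L² = 1/π < C_P = 2/π.

u(x) = 2/3·sin(π·x), so u'(x) = 2*π*cos(π*x)/3.
Writing u(x) = A·sin(kπx/L) with A = 2/3 and k = 2, use ∫_0^L sin²(kπx/L) dx = L/2 and ∫_0^L cos²(kπx/L) dx = L/2.
u² = 4/9·sin²(π·x) and (u')² = 4*π^2/9·cos²(π·x), and each of sin², cos² integrates to L/2 = 1 over (0, 2).
∫_0^2 u² dx = 4/9, so ||u||_L² = 2/3.
∫_0^2 (u')² dx = 4*π^2/9, so ||u'||_L² = 2*π/3.
Ratio ||u||_L² / ||u'||_L² = 1/π.
Sharp Poincaré constant on H^1_0(0, 2) is C_P = L/π = 2/π, achieved by sin(π/2·x).
This is the k = 2 harmonic; the ratio L/(kπ) is strictly less than C_P = L/π, consistent with the sharp inequality ||u||_L² ≤ C_P ||u'||_L².


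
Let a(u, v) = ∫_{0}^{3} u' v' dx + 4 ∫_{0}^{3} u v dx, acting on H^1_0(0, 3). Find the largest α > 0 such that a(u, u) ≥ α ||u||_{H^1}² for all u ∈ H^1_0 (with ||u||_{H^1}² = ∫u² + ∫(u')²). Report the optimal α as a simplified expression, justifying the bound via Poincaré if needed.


α = 1

Coercivity of a(·,·) on H^1_0(0, 3) means a(u, u) ≥ α ||u||_{H^1}² for every u ∈ H^1_0.
The interval has length L = 3, and Poincaré/coercivity depend only on L. Here a(u, u) = ∫(u')² + (4)·∫u².
Here c = 4 ≥ 1, so a(u,u) = ∫(u')² + c∫u² ≥ ∫(u')² + ∫u² = ||u||_{H^1}², i.e. α = 1 works. No larger α is possible: a(u,u) ≥ α||u||_{H^1}² means (1−α)∫(u')² ≥ (α−c)∫u², and for the modes u_n = sin(nπ(x−x₀)/L) (x₀ the left endpoint) one has ∫u_n²/∫(u_n')² = (L/(nπ))² → 0, so a(u_n,u_n)/||u_n||_{H^1}² → 1. Hence the optimal constant is α = 1.
Therefore α = 1.


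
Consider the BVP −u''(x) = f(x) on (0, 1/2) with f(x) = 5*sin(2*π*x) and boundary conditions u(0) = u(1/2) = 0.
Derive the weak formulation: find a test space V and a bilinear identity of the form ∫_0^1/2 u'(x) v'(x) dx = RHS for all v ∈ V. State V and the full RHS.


V = H^1_0(0, 1/2) (so v(0) = v(1/2) = 0); weak form: ∫_0^1/2 u'v' dx = ∫_0^1/2 (5*sin(2*π*x)) v dx for all v ∈ V.

Multiply both sides by a test function v and integrate from 0 to 1/2:
  ∫_0^1/2 −u''(x) v(x) dx = ∫_0^1/2 f(x) v(x) dx.
Integrate the LHS by parts once:
  ∫_0^1/2 −u'' v dx = −[u'(x) v(x)]_0^1/2 + ∫_0^1/2 u'(x) v'(x) dx.
Thus ∫_0^1/2 u'(x) v'(x) dx = ∫_0^1/2 f(x) v(x) dx + [u'(x) v(x)]_0^1/2.
Choose V so that boundary terms are either known or forced to vanish.
u is Dirichlet: u(0) = u(1/2) = 0. Let V = H^1_0(0, 1/2); then v(0) = v(1/2) = 0, and [u' v]_0^1/2 = 0.
Weak formulation: find u (satisfying any essential BC) such that ∫_0^1/2 u'(x) v'(x) dx = ∫_0^1/2 f v dx for all v ∈ V.
Substituting f(x) = 5*sin(2*π*x), the right-hand side is ∫_0^1/2 (5*sin(2*π*x)) v dx.


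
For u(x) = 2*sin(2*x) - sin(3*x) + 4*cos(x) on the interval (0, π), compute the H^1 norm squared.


||u||_{H^1(0,π)}^2 = 128/3 + 31*π

u'(x) = -4*sin(x) + 4*cos(2*x) - 3*cos(3*x).
Expand u² and (u')² and integrate term by term on (0, π), using: for integers n ≥ 1, ∫_0^π sin²(nx) dx = ∫_0^π cos²(nx) dx = π/2; for n ≠ n', ∫_0^π sin(nx)sin(n'x) dx = ∫_0^π cos(nx)cos(n'x) dx = 0; and by product-to-sum, ∫_0^π sin(nx)cos(n'x) dx = ½∫_0^π [sin((n+n')x) + sin((n−n')x)] dx, which is 0 when n+n' is even and 2n/(n²−n'²) when n+n' is odd (it need not vanish on (0, π)).
  u² squared terms: (-1)²·∫sin(3x)² dx = 1·π/2 = π/2;  (2)²·∫sin(2x)² dx = 4·π/2 = 2*π;  (4)²·∫cos(x)² dx = 16·π/2 = 8*π.
  u² cross terms: 2·(-1)·(2)·∫sin(3x)·sin(2x) dx = -4·(0) = 0;  2·(-1)·(4)·∫sin(3x)·cos(x) dx = -8·(0) = 0;  2·(2)·(4)·∫sin(2x)·cos(x) dx = 16·(4/3) = 64/3.
  So ∫_0^π u² dx = π/2 + 2*π + 8*π + 0 + 0 + 64/3 = 64/3 + 21*π/2.
  (u')² squared terms: (-4)²·∫sin(x)² dx = 16·π/2 = 8*π;  (-3)²·∫cos(3x)² dx = 9·π/2 = 9*π/2;  (4)²·∫cos(2x)² dx = 16·π/2 = 8*π.
  (u')² cross terms: 2·(-4)·(-3)·∫sin(x)·cos(3x) dx = 24·(0) = 0;  2·(-4)·(4)·∫sin(x)·cos(2x) dx = -32·(-2/3) = 64/3;  2·(-3)·(4)·∫cos(3x)·cos(2x) dx = -24·(0) = 0.
  So ∫_0^π (u')² dx = 8*π + 9*π/2 + 8*π + 0 + 64/3 + 0 = 64/3 + 41*π/2.
||u||_{H^1}^2 = (64/3 + 21*π/2) + (64/3 + 41*π/2) = 128/3 + 31*π.


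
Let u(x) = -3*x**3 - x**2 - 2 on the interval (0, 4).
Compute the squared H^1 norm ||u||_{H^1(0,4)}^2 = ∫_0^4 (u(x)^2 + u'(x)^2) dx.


||u||_{H^1}^2 = 4747408/105

The H^1 norm (squared) on an interval (0, L) is
  ||u||_{H^1}^2 = ∫_0^L u(x)^2 dx + ∫_0^L u'(x)^2 dx.
Compute u'(x) = -9*x**2 - 2*x.
Then u(x)^2 = 9*x**6 + 6*x**5 + x**4 + 12*x**3 + 4*x**2 + 4 and u'(x)^2 = 81*x**4 + 36*x**3 + 4*x**2.
Integrate each monomial from 0 to 4 using ∫_0^4 c·x^n dx = c·4^(n+1)/(n+1):
  ∫_0^4 u(x)^2 dx = ∫_0^4 (9*x^6 + 6*x^5 + x^4 + 12*x^3 + 4*x^2 + 4) dx. Term by term:
    ∫_0^4 9*x^6 dx = 147456/7;  ∫_0^4 6*x^5 dx = 4096;  ∫_0^4 x^4 dx = 1024/5;
    ∫_0^4 12*x^3 dx = 768;  ∫_0^4 4*x^2 dx = 256/3;  ∫_0^4 4 dx = 16.
  Sum: 147456/7 + 4096 + 1024/5 + 768 + 256/3 + 16 = 2754704/105.
  ∫_0^4 u'(x)^2 dx = ∫_0^4 (81*x^4 + 36*x^3 + 4*x^2) dx. Term by term:
    ∫_0^4 81*x^4 dx = 82944/5;  ∫_0^4 36*x^3 dx = 2304;  ∫_0^4 4*x^2 dx = 256/3.
  Sum: 82944/5 + 2304 + 256/3 = 284672/15.
Adding: ||u||_{H^1}^2 = 2754704/105 + 284672/15 = 4747408/105.


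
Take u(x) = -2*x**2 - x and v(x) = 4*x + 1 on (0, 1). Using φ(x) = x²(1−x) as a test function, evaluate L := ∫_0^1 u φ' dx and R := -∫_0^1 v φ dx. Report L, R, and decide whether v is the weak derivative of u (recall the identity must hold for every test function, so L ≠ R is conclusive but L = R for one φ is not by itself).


LHS = 17/60, RHS = -17/60. No, v is not the weak derivative of u.

u(x) = -2*x**2 - x, classical derivative u'(x) = -4*x - 1.
φ(x) = x²(1−x), so φ'(x) = x*(2 - 3*x).
Note φ(0) = φ(1) = 0, so the boundary term u·φ vanishes.
LHS = ∫_0^1 u(x) φ'(x) dx = ∫_0^1 (6*x^4 - x^3 - 2*x^2) dx. Term by term:
  ∫_0^1 6*x^4 dx = 6/5;  ∫_0^1 -x^3 dx = -1/4;  ∫_0^1 -2*x^2 dx = -2/3.
Sum: 6/5 − 1/4 − 2/3 = 17/60.
So LHS = 17/60.
∫_0^1 v(x) φ(x) dx = ∫_0^1 (-4*x^4 + 3*x^3 + x^2) dx. Term by term:
  ∫_0^1 -4*x^4 dx = -4/5;  ∫_0^1 3*x^3 dx = 3/4;  ∫_0^1 x^2 dx = 1/3.
Sum: -4/5 + 3/4 + 1/3 = 17/60.
So RHS = -∫_0^1 v(x) φ(x) dx = -17/60.
LHS − RHS = 17/30 ≠ 0, so the identity fails.
(For a valid weak derivative the identity must hold for EVERY test function, in particular this one. The failure shows v is NOT the weak derivative of u.)
Correct weak derivative would be u'(x) = -4*x - 1.


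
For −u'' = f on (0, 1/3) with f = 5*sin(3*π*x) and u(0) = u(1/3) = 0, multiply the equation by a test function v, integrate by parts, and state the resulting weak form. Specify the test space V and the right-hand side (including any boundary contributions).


V = H^1_0(0, 1/3) (so v(0) = v(1/3) = 0); weak form: ∫_0^1/3 u'v' dx = ∫_0^1/3 (5*sin(3*π*x)) v dx for all v ∈ V.

Multiply both sides by a test function v and integrate from 0 to 1/3:
  ∫_0^1/3 −u''(x) v(x) dx = ∫_0^1/3 f(x) v(x) dx.
Integrate the LHS by parts once:
  ∫_0^1/3 −u'' v dx = −[u'(x) v(x)]_0^1/3 + ∫_0^1/3 u'(x) v'(x) dx.
Thus ∫_0^1/3 u'(x) v'(x) dx = ∫_0^1/3 f(x) v(x) dx + [u'(x) v(x)]_0^1/3.
Choose V so that boundary terms are either known or forced to vanish.
u is Dirichlet: u(0) = u(1/3) = 0. Let V = H^1_0(0, 1/3); then v(0) = v(1/3) = 0, and [u' v]_0^1/3 = 0.
Weak formulation: find u (satisfying any essential BC) such that ∫_0^1/3 u'(x) v'(x) dx = ∫_0^1/3 f v dx for all v ∈ V.
Substituting f(x) = 5*sin(3*π*x), the right-hand side is ∫_0^1/3 (5*sin(3*π*x)) v dx.


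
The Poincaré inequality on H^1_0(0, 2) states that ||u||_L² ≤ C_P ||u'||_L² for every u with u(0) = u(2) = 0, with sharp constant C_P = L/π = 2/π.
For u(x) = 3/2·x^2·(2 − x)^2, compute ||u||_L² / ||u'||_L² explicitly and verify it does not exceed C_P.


||u||_L² / ||u'||_L² = sqrt(3)/3 < C_P = 2/π.

u(x) = 3/2·x^2·(2 − x)^2, so u'(x) = 6*x*(x - 2)*(x - 1).
u(x) = 3/2·x^2·(2 − x)^2 vanishes at x = 0 and x = 2, so u ∈ H^1_0(0, 2). Differentiate via the product rule and integrate the resulting polynomials term by term.
  ∫_0^2 u² dx = ∫_0^2 (9*x^8/4 - 18*x^7 + 54*x^6 - 72*x^5 + 36*x^4) dx. Term by term:
    ∫_0^2 9*x^8/4 dx = 128;  ∫_0^2 -18*x^7 dx = -576;  ∫_0^2 54*x^6 dx = 6912/7;
    ∫_0^2 -72*x^5 dx = -768;  ∫_0^2 36*x^4 dx = 1152/5.
  Sum: 128 − 576 + 6912/7 − 768 + 1152/5 = 64/35.
  ∫_0^2 (u')² dx = ∫_0^2 (36*x^6 - 216*x^5 + 468*x^4 - 432*x^3 + 144*x^2) dx. Term by term:
    ∫_0^2 36*x^6 dx = 4608/7;  ∫_0^2 -216*x^5 dx = -2304;  ∫_0^2 468*x^4 dx = 14976/5;
    ∫_0^2 -432*x^3 dx = -1728;  ∫_0^2 144*x^2 dx = 384.
  Sum: 4608/7 − 2304 + 14976/5 − 1728 + 384 = 192/35.
∫_0^2 u² dx = 64/35, so ||u||_L² = 8*sqrt(35)/35.
∫_0^2 (u')² dx = 192/35, so ||u'||_L² = 8*sqrt(105)/35.
Ratio ||u||_L² / ||u'||_L² = sqrt(3)/3.
Sharp Poincaré constant on H^1_0(0, 2) is C_P = L/π = 2/π, achieved by sin(π/2·x).
A polynomial bump cannot attain the sharp Poincaré constant (only the first sine eigenfunction does), so the ratio is strictly less than C_P, consistent with ||u||_L² ≤ C_P ||u'||_L².


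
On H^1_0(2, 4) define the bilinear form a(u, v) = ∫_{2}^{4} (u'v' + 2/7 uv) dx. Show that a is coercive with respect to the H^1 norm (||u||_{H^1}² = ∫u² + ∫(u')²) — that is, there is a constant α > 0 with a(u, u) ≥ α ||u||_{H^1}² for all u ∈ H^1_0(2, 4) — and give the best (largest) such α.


α = (8/7 + π^2)/(4 + π^2)

Coercivity of a(·,·) on H^1_0(2, 4) means a(u, u) ≥ α ||u||_{H^1}² for every u ∈ H^1_0.
The interval has length L = 2, and Poincaré/coercivity depend only on L. Here a(u, u) = ∫(u')² + (2/7)·∫u².
Here 0 < c = 2/7 < 1. The condition a(u,u) ≥ α||u||_{H^1}² reads (1−α)∫(u')² ≥ (α−c)∫u². Any admissible α is ≤ 1 (rapidly oscillating u have ∫u²/∫(u')² → 0), and α = 1 would force 0 ≥ (1−c)∫u², impossible since c < 1; so 1−α > 0. By the sharp Poincaré inequality on H^1_0 of an interval of length L, ∫(u')² ≥ (π/L)²∫u² with equality for the first sine mode sin(π(x−x₀)/L) (x₀ the left endpoint), so the inequality holds for all u iff (1−α)(π/L)² ≥ α − c, i.e. α ≤ ((π/L)² + c)/((π/L)² + 1) = (1 + c(L/π)²)/(1 + (L/π)²). With (π/L)² = π^2/4 and c = 2/7, the largest admissible constant is α = ((π/L)² + c)/((π/L)² + 1).
Simplifying, α = (8/7 + π^2)/(4 + π^2).


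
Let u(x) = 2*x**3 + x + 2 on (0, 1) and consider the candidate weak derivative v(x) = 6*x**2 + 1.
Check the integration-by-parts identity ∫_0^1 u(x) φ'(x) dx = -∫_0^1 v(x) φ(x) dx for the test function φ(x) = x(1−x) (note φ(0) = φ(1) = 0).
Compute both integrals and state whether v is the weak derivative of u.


LHS = -7/15, RHS = -7/15. Yes, v = u' weakly.

u(x) = 2*x**3 + x + 2, classical derivative u'(x) = 6*x**2 + 1.
φ(x) = x(1−x), so φ'(x) = 1 - 2*x.
Note φ(0) = φ(1) = 0, so the boundary term u·φ vanishes.
LHS = ∫_0^1 u(x) φ'(x) dx = ∫_0^1 (-4*x^4 + 2*x^3 - 2*x^2 - 3*x + 2) dx. Term by term:
  ∫_0^1 -4*x^4 dx = -4/5;  ∫_0^1 2*x^3 dx = 1/2;  ∫_0^1 -2*x^2 dx = -2/3;
  ∫_0^1 -3*x dx = -3/2;  ∫_0^1 2 dx = 2.
Sum: -4/5 + 1/2 − 2/3 − 3/2 + 2 = -7/15.
So LHS = -7/15.
∫_0^1 v(x) φ(x) dx = ∫_0^1 (-6*x^4 + 6*x^3 - x^2 + x) dx. Term by term:
  ∫_0^1 -6*x^4 dx = -6/5;  ∫_0^1 6*x^3 dx = 3/2;  ∫_0^1 -x^2 dx = -1/3;
  ∫_0^1 x dx = 1/2.
Sum: -6/5 + 3/2 − 1/3 + 1/2 = 7/15.
So RHS = -∫_0^1 v(x) φ(x) dx = -7/15.
LHS = RHS, so the identity holds for this test φ.
Moreover u is smooth here and v(x) = u'(x) = 6*x**2 + 1 pointwise, so the identity holds for every test function. Hence v is the weak derivative of u.


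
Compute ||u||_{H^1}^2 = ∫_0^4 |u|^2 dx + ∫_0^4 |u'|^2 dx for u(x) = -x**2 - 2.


||u||_{H^1}^2 = 5872/15

The H^1 norm (squared) on an interval (0, L) is
  ||u||_{H^1}^2 = ∫_0^L u(x)^2 dx + ∫_0^L u'(x)^2 dx.
Compute u'(x) = -2*x.
Then u(x)^2 = x**4 + 4*x**2 + 4 and u'(x)^2 = 4*x**2.
Integrate each monomial from 0 to 4 using ∫_0^4 c·x^n dx = c·4^(n+1)/(n+1):
  ∫_0^4 u(x)^2 dx = ∫_0^4 (x^4 + 4*x^2 + 4) dx. Term by term:
    ∫_0^4 x^4 dx = 1024/5;  ∫_0^4 4*x^2 dx = 256/3;  ∫_0^4 4 dx = 16.
  Sum: 1024/5 + 256/3 + 16 = 4592/15.
  ∫_0^4 u'(x)^2 dx = ∫_0^4 (4*x^2) dx. Term by term:
    ∫_0^4 4*x^2 dx = 256/3.
Adding: ||u||_{H^1}^2 = 4592/15 + 256/3 = 5872/15.


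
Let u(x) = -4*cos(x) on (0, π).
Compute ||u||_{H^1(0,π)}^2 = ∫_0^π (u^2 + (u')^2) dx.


||u||_{H^1(0,π)}^2 = 16*π

u'(x) = 4*sin(x).
Expand u² and (u')² and integrate term by term on (0, π), using: for integers n ≥ 1, ∫_0^π sin²(nx) dx = ∫_0^π cos²(nx) dx = π/2; for n ≠ n', ∫_0^π sin(nx)sin(n'x) dx = ∫_0^π cos(nx)cos(n'x) dx = 0; and by product-to-sum, ∫_0^π sin(nx)cos(n'x) dx = ½∫_0^π [sin((n+n')x) + sin((n−n')x)] dx, which is 0 when n+n' is even and 2n/(n²−n'²) when n+n' is odd (it need not vanish on (0, π)).
  u² squared terms: (-4)²·∫cos(x)² dx = 16·π/2 = 8*π.
  So ∫_0^π u² dx = 8*π.
  (u')² squared terms: (4)²·∫sin(x)² dx = 16·π/2 = 8*π.
  So ∫_0^π (u')² dx = 8*π.
||u||_{H^1}^2 = (8*π) + (8*π) = 16*π.


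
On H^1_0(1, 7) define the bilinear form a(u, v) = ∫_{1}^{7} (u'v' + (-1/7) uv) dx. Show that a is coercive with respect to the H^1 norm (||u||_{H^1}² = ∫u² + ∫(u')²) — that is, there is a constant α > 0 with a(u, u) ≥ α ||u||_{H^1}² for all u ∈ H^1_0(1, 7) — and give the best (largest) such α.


α = (-36/7 + π^2)/(π^2 + 36)

Coercivity of a(·,·) on H^1_0(1, 7) means a(u, u) ≥ α ||u||_{H^1}² for every u ∈ H^1_0.
The interval has length L = 6, and Poincaré/coercivity depend only on L. Here a(u, u) = ∫(u')² + (-1/7)·∫u².
Here c = -1/7 < 0 with |c| < (π/L)² = π^2/36, so coercivity still holds. The condition a(u,u) ≥ α||u||_{H^1}² reads (1−α)∫(u')² ≥ (α−c)∫u². Any admissible α is ≤ 1 (rapidly oscillating u have ∫u²/∫(u')² → 0), and α = 1 would force 0 ≥ (1−c)∫u², impossible since c < 1; so 1−α > 0. By the sharp Poincaré inequality on H^1_0 of an interval of length L, ∫(u')² ≥ (π/L)²∫u² with equality for the first sine mode sin(π(x−x₀)/L) (x₀ the left endpoint), so the inequality holds for all u iff (1−α)(π/L)² ≥ α − c, i.e. α ≤ ((π/L)² + c)/((π/L)² + 1) = (1 + c(L/π)²)/(1 + (L/π)²). (Direct route, valid since c ≤ 0: Poincaré gives c∫u² ≥ c(L/π)²∫(u')², so a(u,u) ≥ (1 + c(L/π)²)∫(u')², while ||u||_{H^1}² ≤ (1 + (L/π)²)∫(u')²; dividing yields the same α.) With (π/L)² = π^2/36 and c = -1/7, the largest admissible constant is α = ((π/L)² + c)/((π/L)² + 1).
Simplifying, α = (-36/7 + π^2)/(π^2 + 36).


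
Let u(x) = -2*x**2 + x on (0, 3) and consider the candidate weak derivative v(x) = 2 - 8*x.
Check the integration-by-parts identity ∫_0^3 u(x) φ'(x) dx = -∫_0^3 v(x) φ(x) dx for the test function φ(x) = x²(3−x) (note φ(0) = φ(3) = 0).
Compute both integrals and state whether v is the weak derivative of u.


LHS = 837/20, RHS = 837/10. No, v is not the weak derivative of u.

u(x) = -2*x**2 + x, classical derivative u'(x) = 1 - 4*x.
φ(x) = x²(3−x), so φ'(x) = 3*x*(2 - x).
Note φ(0) = φ(3) = 0, so the boundary term u·φ vanishes.
LHS = ∫_0^3 u(x) φ'(x) dx = ∫_0^3 (6*x^4 - 15*x^3 + 6*x^2) dx. Term by term:
  ∫_0^3 6*x^4 dx = 1458/5;  ∫_0^3 -15*x^3 dx = -1215/4;  ∫_0^3 6*x^2 dx = 54.
Sum: 1458/5 − 1215/4 + 54 = 837/20.
So LHS = 837/20.
∫_0^3 v(x) φ(x) dx = ∫_0^3 (8*x^4 - 26*x^3 + 6*x^2) dx. Term by term:
  ∫_0^3 8*x^4 dx = 1944/5;  ∫_0^3 -26*x^3 dx = -1053/2;  ∫_0^3 6*x^2 dx = 54.
Sum: 1944/5 − 1053/2 + 54 = -837/10.
So RHS = -∫_0^3 v(x) φ(x) dx = 837/10.
LHS − RHS = -837/20 ≠ 0, so the identity fails.
(For a valid weak derivative the identity must hold for EVERY test function, in particular this one. The failure shows v is NOT the weak derivative of u.)
Correct weak derivative would be u'(x) = 1 - 4*x.
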